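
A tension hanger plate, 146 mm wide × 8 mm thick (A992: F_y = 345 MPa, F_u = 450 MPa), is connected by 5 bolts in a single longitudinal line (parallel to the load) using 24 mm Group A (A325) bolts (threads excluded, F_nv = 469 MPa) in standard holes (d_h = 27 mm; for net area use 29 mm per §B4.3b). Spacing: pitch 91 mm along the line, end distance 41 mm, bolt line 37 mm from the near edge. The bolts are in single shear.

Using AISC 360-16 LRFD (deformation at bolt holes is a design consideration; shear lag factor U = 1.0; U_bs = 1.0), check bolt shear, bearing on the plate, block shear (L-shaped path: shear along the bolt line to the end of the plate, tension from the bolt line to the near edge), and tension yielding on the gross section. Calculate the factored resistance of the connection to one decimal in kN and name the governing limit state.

Bolt shear: A_b = π(24)²/4 = 452.39 mm². φR_n = 0.75 × 469 × 452.39 × 5 × 1 = 795.6 kN.
Bearing (8 mm plate, F_u = 450 MPa): end bolts L_c = 41 − 27/2 = 27.5, R_n = min(1.2×27.5×8×450, 2.4×24×8×450) = 118.8 kN/bolt; interior L_c = 91 − 27 = 64, R_n = 207.36 kN/bolt. φR_n = 0.75 × (1×118.8 + 4×207.36) = 711.2 kN.
Block shear: shear path 1×[41+4×91] = 1×405 mm, A_gv = 3240, A_nv = 1×(405 − 4.5×29)×8 = 2196 mm²; tension to near edge: (37 − 0.5×29)×8 = 180 mm². R_n = min(0.6×450×2196, 0.6×345×3240) + 1.0×450×180 = min(592.92, 670.68) + 81 = 673.92 kN. φR_n = 0.75 × 673.92 = 505.4 kN.
Tension yield (gross): A_g = 146×8 = 1168 mm². φR_n = 0.90 × 345 × 1168 = 362.7 kN.
Governing: min(795.6, 711.2, 505.4, 362.7) = 362.7 kN → gross-section yield.

362.7 kN (gross-section yield governs)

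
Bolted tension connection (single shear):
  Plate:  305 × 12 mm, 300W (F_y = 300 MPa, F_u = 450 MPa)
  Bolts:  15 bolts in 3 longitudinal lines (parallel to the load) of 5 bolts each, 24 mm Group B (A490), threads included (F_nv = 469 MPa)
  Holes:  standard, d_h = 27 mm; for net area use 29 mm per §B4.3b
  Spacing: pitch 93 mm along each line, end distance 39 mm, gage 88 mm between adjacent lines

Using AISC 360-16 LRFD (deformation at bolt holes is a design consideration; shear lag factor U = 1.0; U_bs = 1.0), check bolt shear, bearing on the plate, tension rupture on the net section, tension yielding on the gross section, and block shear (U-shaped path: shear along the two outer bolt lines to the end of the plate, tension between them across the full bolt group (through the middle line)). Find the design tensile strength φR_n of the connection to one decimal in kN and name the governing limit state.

Bolt shear: A_b = π(24)²/4 = 452.39 mm². φR_n = 0.75 × 469 × 452.39 × 15 × 1 = 2386.9 kN.
Bearing (12 mm plate, F_u = 450 MPa): end bolts L_c = 39 − 27/2 = 25.5, R_n = min(1.2×25.5×12×450, 2.4×24×12×450) = 165.24 kN/bolt; interior L_c = 93 − 27 = 66, R_n = 311.04 kN/bolt. φR_n = 0.75 × (3×165.24 + 12×311.04) = 3171.2 kN.
Tension rupture (net): A_n = (305 − 3×29)×12 = 2616 mm² (U = 1.0, A_e = A_n). φR_n = 0.75 × 450 × 2616 = 882.9 kN.
Tension yield (gross): A_g = 305×12 = 3660 mm². φR_n = 0.90 × 300 × 3660 = 988.2 kN.
Block shear: shear path 2×[39+4×93] = 2×411 mm, A_gv = 9864, A_nv = 2×(411 − 4.5×29)×12 = 6732 mm²; tension across gage: (176 − 2×29)×12 = 1416 mm². R_n = min(0.6×450×6732, 0.6×300×9864) + 1.0×450×1416 = min(1817.6, 1775.5) + 637.2 = 2412.7 kN. φR_n = 0.75 × 2412.7 = 1809.5 kN.
Governing: min(2386.9, 3171.2, 882.9, 988.2, 1809.5) = 882.9 kN → net-section rupture.

882.9 kN (net-section rupture governs)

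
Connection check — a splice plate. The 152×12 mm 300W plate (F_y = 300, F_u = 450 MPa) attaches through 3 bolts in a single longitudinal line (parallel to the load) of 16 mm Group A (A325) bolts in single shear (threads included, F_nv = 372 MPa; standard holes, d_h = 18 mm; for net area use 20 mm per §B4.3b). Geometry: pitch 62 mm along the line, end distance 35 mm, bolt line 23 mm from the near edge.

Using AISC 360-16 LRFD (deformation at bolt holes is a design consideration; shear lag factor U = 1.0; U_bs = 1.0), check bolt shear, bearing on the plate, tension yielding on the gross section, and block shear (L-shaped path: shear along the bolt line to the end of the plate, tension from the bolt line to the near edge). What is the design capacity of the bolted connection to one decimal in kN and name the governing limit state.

168.3 kN (bolt shear governs)

Bolt shear: A_b = π(16)²/4 = 201.06 mm². φR_n = 0.75 × 372 × 201.06 × 3 × 1 = 168.3 kN.
Bearing (12 mm plate, F_u = 450 MPa): end bolts L_c = 35 − 18/2 = 26, R_n = min(1.2×26×12×450, 2.4×16×12×450) = 168.48 kN/bolt; interior L_c = 62 − 18 = 44, R_n = 207.36 kN/bolt. φR_n = 0.75 × (1×168.48 + 2×207.36) = 437.4 kN.
Tension yield (gross): A_g = 152×12 = 1824 mm². φR_n = 0.90 × 300 × 1824 = 492.5 kN.
Block shear: shear path 1×[35+2×62] = 1×159 mm, A_gv = 1908, A_nv = 1×(159 − 2.5×20)×12 = 1308 mm²; tension to near edge: (23 − 0.5×20)×12 = 156 mm². R_n = min(0.6×450×1308, 0.6×300×1908) + 1.0×450×156 = min(353.16, 343.44) + 70.2 = 413.64 kN. φR_n = 0.75 × 413.64 = 310.2 kN.
Governing: min(168.3, 437.4, 492.5, 310.2) = 168.3 kN → bolt shear.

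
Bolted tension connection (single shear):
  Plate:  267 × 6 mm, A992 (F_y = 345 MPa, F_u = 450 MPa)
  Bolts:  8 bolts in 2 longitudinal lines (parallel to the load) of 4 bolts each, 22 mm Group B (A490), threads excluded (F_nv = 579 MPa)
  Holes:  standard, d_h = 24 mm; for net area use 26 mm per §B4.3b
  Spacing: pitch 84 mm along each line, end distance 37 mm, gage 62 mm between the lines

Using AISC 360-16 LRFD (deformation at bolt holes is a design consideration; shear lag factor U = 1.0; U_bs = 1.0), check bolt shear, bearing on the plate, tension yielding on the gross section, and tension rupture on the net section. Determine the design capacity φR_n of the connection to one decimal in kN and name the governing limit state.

Bolt shear: A_b = π(22)²/4 = 380.13 mm². φR_n = 0.75 × 579 × 380.13 × 8 × 1 = 1320.6 kN.
Bearing (6 mm plate, F_u = 450 MPa): end bolts L_c = 37 − 24/2 = 25, R_n = min(1.2×25×6×450, 2.4×22×6×450) = 81 kN/bolt; interior L_c = 84 − 24 = 60, R_n = 142.56 kN/bolt. φR_n = 0.75 × (2×81 + 6×142.56) = 763.0 kN.
Tension yield (gross): A_g = 267×6 = 1602 mm². φR_n = 0.90 × 345 × 1602 = 497.4 kN.
Tension rupture (net): A_n = (267 − 2×26)×6 = 1290 mm² (U = 1.0, A_e = A_n). φR_n = 0.75 × 450 × 1290 = 435.4 kN.
Governing: min(1320.6, 763.0, 497.4, 435.4) = 435.4 kN → net-section rupture.

435.4 kN (net-section rupture governs)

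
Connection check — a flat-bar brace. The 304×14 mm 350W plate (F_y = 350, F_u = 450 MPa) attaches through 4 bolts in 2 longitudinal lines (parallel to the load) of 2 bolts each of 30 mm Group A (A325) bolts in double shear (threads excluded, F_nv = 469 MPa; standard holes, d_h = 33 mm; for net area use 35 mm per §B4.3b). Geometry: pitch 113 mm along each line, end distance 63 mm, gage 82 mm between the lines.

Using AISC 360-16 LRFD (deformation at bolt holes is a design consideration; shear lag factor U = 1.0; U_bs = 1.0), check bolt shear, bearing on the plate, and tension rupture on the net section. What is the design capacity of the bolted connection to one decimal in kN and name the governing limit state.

1105.7 kN (net-section rupture governs)

Bolt shear: A_b = π(30)²/4 = 706.86 mm². φR_n = 0.75 × 469 × 706.86 × 4 × 2 = 1989.1 kN.
Bearing (14 mm plate, F_u = 450 MPa): end bolts L_c = 63 − 33/2 = 46.5, R_n = min(1.2×46.5×14×450, 2.4×30×14×450) = 351.54 kN/bolt; interior L_c = 113 − 33 = 80, R_n = 453.6 kN/bolt. φR_n = 0.75 × (2×351.54 + 2×453.6) = 1207.7 kN.
Tension rupture (net): A_n = (304 − 2×35)×14 = 3276 mm² (U = 1.0, A_e = A_n). φR_n = 0.75 × 450 × 3276 = 1105.7 kN.
Governing: min(1989.1, 1207.7, 1105.7) = 1105.7 kN → net-section rupture.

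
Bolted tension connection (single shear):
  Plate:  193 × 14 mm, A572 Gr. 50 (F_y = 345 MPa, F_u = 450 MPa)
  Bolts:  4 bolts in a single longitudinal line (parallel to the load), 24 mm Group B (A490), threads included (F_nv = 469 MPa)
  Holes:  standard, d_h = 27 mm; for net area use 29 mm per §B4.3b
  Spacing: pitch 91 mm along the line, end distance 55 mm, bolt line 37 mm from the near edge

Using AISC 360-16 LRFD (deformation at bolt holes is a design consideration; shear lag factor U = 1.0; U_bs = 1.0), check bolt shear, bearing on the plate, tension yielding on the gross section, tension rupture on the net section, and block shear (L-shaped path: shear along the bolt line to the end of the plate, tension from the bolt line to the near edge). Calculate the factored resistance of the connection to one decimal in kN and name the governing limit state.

636.5 kN (bolt shear governs)

Bolt shear: A_b = π(24)²/4 = 452.39 mm². φR_n = 0.75 × 469 × 452.39 × 4 × 1 = 636.5 kN.
Bearing (14 mm plate, F_u = 450 MPa): end bolts L_c = 55 − 27/2 = 41.5, R_n = min(1.2×41.5×14×450, 2.4×24×14×450) = 313.74 kN/bolt; interior L_c = 91 − 27 = 64, R_n = 362.88 kN/bolt. φR_n = 0.75 × (1×313.74 + 3×362.88) = 1051.8 kN.
Tension yield (gross): A_g = 193×14 = 2702 mm². φR_n = 0.90 × 345 × 2702 = 839.0 kN.
Tension rupture (net): A_n = (193 − 1×29)×14 = 2296 mm² (U = 1.0, A_e = A_n). φR_n = 0.75 × 450 × 2296 = 774.9 kN.
Block shear: shear path 1×[55+3×91] = 1×328 mm, A_gv = 4592, A_nv = 1×(328 − 3.5×29)×14 = 3171 mm²; tension to near edge: (37 − 0.5×29)×14 = 315 mm². R_n = min(0.6×450×3171, 0.6×345×4592) + 1.0×450×315 = min(856.17, 950.54) + 141.75 = 997.92 kN. φR_n = 0.75 × 997.92 = 748.4 kN.
Governing: min(636.5, 1051.8, 839.0, 774.9, 748.4) = 636.5 kN → bolt shear.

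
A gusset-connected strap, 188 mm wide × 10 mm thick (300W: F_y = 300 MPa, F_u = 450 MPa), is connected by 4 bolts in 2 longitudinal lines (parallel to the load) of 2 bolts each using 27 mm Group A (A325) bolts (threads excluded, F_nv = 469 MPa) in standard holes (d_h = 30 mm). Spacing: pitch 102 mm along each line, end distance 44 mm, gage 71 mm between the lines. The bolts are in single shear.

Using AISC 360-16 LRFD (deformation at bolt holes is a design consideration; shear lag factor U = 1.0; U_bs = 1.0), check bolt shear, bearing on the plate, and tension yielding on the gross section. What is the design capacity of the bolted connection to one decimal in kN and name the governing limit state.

Bolt shear: A_b = π(27)²/4 = 572.56 mm². φR_n = 0.75 × 469 × 572.56 × 4 × 1 = 805.6 kN.
Bearing (10 mm plate, F_u = 450 MPa): end bolts L_c = 44 − 30/2 = 29, R_n = min(1.2×29×10×450, 2.4×27×10×450) = 156.6 kN/bolt; interior L_c = 102 − 30 = 72, R_n = 291.6 kN/bolt. φR_n = 0.75 × (2×156.6 + 2×291.6) = 672.3 kN.
Tension yield (gross): A_g = 188×10 = 1880 mm². φR_n = 0.90 × 300 × 1880 = 507.6 kN.
Governing: min(805.6, 672.3, 507.6) = 507.6 kN → gross-section yield.

507.6 kN (gross-section yield governs)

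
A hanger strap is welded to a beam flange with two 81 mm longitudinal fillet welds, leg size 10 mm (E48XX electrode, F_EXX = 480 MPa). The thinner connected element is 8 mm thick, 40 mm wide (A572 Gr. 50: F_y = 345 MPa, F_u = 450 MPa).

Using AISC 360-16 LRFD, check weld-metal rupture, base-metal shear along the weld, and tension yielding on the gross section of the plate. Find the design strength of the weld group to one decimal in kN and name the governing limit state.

Weld metal: throat = 0.707×10 = 7.07 mm, L = 2×81 = 162 mm. φR_n = 0.75 × 0.6 × 480 × 7.07 × 162 = 247.4 kN.
Base metal shear (8 mm plate): yield φR_n = 1.0×0.6×345×8×162 = 268.3 kN; rupture φR_n = 0.75×0.6×450×8×162 = 262.4 kN; take 262.4 kN (rupture).
Tension yield (gross): A_g = 40×8 = 320 mm². φR_n = 0.90 × 345 × 320 = 99.4 kN.
Governing: min(247.4, 262.4, 99.4) = 99.4 kN → gross-section yield.

99.4 kN (gross-section yield governs)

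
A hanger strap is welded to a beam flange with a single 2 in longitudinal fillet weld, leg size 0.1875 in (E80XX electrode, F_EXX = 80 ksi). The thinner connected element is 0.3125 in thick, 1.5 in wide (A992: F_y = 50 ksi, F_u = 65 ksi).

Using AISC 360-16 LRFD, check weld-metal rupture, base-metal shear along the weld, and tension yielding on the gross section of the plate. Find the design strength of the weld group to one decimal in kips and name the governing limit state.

Weld metal: throat = 0.707×0.1875 = 0.13256 in, L = 2 in. φR_n = 0.75 × 0.6 × 80 × 0.13256 × 2 = 9.5 kips.
Base metal shear (0.3125 in plate): yield φR_n = 1.0×0.6×50×0.3125×2 = 18.8 kips; rupture φR_n = 0.75×0.6×65×0.3125×2 = 18.3 kips; take 18.3 kips (rupture).
Tension yield (gross): A_g = 1.5×0.3125 = 0.46875 in². φR_n = 0.90 × 50 × 0.46875 = 21.1 kips.
Governing: min(9.5, 18.3, 21.1) = 9.5 kips → weld metal.

9.5 kips (weld metal governs)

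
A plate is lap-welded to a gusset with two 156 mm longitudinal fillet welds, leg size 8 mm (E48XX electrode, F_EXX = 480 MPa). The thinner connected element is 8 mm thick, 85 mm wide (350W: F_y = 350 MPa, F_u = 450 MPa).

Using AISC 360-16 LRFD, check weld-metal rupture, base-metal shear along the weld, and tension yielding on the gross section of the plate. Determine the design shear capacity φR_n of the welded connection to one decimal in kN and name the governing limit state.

214.2 kN (gross-section yield governs)

Weld metal: throat = 0.707×8 = 5.656 mm, L = 2×156 = 312 mm. φR_n = 0.75 × 0.6 × 480 × 5.656 × 312 = 381.2 kN.
Base metal shear (8 mm plate): yield φR_n = 1.0×0.6×350×8×312 = 524.2 kN; rupture φR_n = 0.75×0.6×450×8×312 = 505.4 kN; take 505.4 kN (rupture).
Tension yield (gross): A_g = 85×8 = 680 mm². φR_n = 0.90 × 350 × 680 = 214.2 kN.
Governing: min(381.2, 505.4, 214.2) = 214.2 kN → gross-section yield.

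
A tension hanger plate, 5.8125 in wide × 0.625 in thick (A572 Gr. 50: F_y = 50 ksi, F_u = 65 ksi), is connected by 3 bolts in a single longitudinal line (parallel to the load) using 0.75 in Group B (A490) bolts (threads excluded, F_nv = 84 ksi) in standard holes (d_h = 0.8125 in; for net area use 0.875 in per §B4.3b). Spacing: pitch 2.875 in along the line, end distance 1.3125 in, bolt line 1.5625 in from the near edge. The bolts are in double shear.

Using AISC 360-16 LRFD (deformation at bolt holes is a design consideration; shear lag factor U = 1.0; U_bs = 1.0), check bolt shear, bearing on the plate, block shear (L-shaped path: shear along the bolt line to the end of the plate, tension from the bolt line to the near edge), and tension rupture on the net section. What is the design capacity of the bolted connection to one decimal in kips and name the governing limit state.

123.4 kips (block shear governs)

Bolt shear: A_b = π(0.75)²/4 = 0.44179 in². φR_n = 0.75 × 84 × 0.44179 × 3 × 2 = 167.0 kips.
Bearing (0.625 in plate, F_u = 65 ksi): end bolts L_c = 1.3125 − 0.8125/2 = 0.90625, R_n = min(1.2×0.90625×0.625×65, 2.4×0.75×0.625×65) = 44.18 kips/bolt; interior L_c = 2.875 − 0.8125 = 2.0625, R_n = 73.125 kips/bolt. φR_n = 0.75 × (1×44.18 + 2×73.125) = 142.8 kips.
Block shear: shear path 1×[1.3125+2×2.875] = 1×7.0625 in, A_gv = 4.4141, A_nv = 1×(7.0625 − 2.5×0.875)×0.625 = 3.0469 in²; tension to near edge: (1.5625 − 0.5×0.875)×0.625 = 0.70313 in². R_n = min(0.6×65×3.0469, 0.6×50×4.4141) + 1.0×65×0.70313 = min(118.83, 132.42) + 45.703 = 164.53 kips. φR_n = 0.75 × 164.53 = 123.4 kips.
Tension rupture (net): A_n = (5.8125 − 1×0.875)×0.625 = 3.0859 in² (U = 1.0, A_e = A_n). φR_n = 0.75 × 65 × 3.0859 = 150.4 kips.
Governing: min(167.0, 142.8, 123.4, 150.4) = 123.4 kips → block shear.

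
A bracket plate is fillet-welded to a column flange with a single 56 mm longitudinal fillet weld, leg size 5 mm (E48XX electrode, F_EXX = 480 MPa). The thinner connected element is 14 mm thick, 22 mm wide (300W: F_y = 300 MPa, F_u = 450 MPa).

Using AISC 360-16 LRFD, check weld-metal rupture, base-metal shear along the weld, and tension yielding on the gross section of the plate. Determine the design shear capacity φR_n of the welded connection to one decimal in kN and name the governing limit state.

42.8 kN (weld metal governs)

Weld metal: throat = 0.707×5 = 3.535 mm, L = 56 mm. φR_n = 0.75 × 0.6 × 480 × 3.535 × 56 = 42.8 kN.
Base metal shear (14 mm plate): yield φR_n = 1.0×0.6×300×14×56 = 141.1 kN; rupture φR_n = 0.75×0.6×450×14×56 = 158.8 kN; take 141.1 kN (yield).
Tension yield (gross): A_g = 22×14 = 308 mm². φR_n = 0.90 × 300 × 308 = 83.2 kN.
Governing: min(42.8, 141.1, 83.2) = 42.8 kN → weld metal.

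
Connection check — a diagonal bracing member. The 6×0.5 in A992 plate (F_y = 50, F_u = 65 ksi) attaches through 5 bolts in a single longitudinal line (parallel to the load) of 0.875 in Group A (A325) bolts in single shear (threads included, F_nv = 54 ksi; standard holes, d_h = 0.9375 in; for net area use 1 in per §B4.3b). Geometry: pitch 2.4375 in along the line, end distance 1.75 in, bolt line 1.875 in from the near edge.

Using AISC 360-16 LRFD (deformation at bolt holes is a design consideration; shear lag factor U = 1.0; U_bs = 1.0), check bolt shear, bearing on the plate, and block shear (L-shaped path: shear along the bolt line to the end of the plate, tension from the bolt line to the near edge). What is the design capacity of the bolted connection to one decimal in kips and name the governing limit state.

121.8 kips (bolt shear governs)

Bolt shear: A_b = π(0.875)²/4 = 0.60132 in². φR_n = 0.75 × 54 × 0.60132 × 5 × 1 = 121.8 kips.
Bearing (0.5 in plate, F_u = 65 ksi): end bolts L_c = 1.75 − 0.9375/2 = 1.28125, R_n = min(1.2×1.28125×0.5×65, 2.4×0.875×0.5×65) = 49.969 kips/bolt; interior L_c = 2.4375 − 0.9375 = 1.5, R_n = 58.5 kips/bolt. φR_n = 0.75 × (1×49.969 + 4×58.5) = 213.0 kips.
Block shear: shear path 1×[1.75+4×2.4375] = 1×11.5 in, A_gv = 5.75, A_nv = 1×(11.5 − 4.5×1)×0.5 = 3.5 in²; tension to near edge: (1.875 − 0.5×1)×0.5 = 0.6875 in². R_n = min(0.6×65×3.5, 0.6×50×5.75) + 1.0×65×0.6875 = min(136.5, 172.5) + 44.688 = 181.19 kips. φR_n = 0.75 × 181.19 = 135.9 kips.
Governing: min(121.8, 213.0, 135.9) = 121.8 kips → bolt shear.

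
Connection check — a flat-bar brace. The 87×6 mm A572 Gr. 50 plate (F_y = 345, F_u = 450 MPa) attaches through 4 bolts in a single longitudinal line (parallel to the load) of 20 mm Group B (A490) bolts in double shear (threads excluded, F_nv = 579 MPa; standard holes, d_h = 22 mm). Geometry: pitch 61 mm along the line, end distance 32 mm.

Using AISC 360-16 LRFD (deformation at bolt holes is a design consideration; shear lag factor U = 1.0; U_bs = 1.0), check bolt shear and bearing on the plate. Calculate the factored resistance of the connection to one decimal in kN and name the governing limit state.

Bolt shear: A_b = π(20)²/4 = 314.16 mm². φR_n = 0.75 × 579 × 314.16 × 4 × 2 = 1091.4 kN.
Bearing (6 mm plate, F_u = 450 MPa): end bolts L_c = 32 − 22/2 = 21, R_n = min(1.2×21×6×450, 2.4×20×6×450) = 68.04 kN/bolt; interior L_c = 61 − 22 = 39, R_n = 126.36 kN/bolt. φR_n = 0.75 × (1×68.04 + 3×126.36) = 335.3 kN.
Governing: min(1091.4, 335.3) = 335.3 kN → bearing.

335.3 kN (bearing governs)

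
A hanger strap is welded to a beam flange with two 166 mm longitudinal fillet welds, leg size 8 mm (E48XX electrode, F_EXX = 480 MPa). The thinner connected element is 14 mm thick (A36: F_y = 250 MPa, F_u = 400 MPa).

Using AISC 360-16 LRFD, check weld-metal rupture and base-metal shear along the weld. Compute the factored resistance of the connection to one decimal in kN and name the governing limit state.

Weld metal: throat = 0.707×8 = 5.656 mm, L = 2×166 = 332 mm. φR_n = 0.75 × 0.6 × 480 × 5.656 × 332 = 405.6 kN.
Base metal shear (14 mm plate): yield φR_n = 1.0×0.6×250×14×332 = 697.2 kN; rupture φR_n = 0.75×0.6×400×14×332 = 836.6 kN; take 697.2 kN (yield).
Governing: min(405.6, 697.2) = 405.6 kN → weld metal.

405.6 kN (weld metal governs)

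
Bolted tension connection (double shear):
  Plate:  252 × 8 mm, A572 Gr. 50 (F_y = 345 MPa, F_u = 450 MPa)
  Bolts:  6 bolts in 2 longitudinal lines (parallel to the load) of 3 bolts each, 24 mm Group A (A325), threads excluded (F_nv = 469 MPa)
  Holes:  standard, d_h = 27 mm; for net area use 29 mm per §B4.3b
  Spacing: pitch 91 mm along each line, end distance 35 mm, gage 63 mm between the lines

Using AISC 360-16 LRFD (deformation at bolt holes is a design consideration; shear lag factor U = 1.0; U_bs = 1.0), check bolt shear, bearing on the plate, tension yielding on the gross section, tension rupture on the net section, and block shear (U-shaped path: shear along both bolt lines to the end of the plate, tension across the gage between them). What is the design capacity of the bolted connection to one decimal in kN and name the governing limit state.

523.8 kN (net-section rupture governs)

Bolt shear: A_b = π(24)²/4 = 452.39 mm². φR_n = 0.75 × 469 × 452.39 × 6 × 2 = 1909.5 kN.
Bearing (8 mm plate, F_u = 450 MPa): end bolts L_c = 35 − 27/2 = 21.5, R_n = min(1.2×21.5×8×450, 2.4×24×8×450) = 92.88 kN/bolt; interior L_c = 91 − 27 = 64, R_n = 207.36 kN/bolt. φR_n = 0.75 × (2×92.88 + 4×207.36) = 761.4 kN.
Tension yield (gross): A_g = 252×8 = 2016 mm². φR_n = 0.90 × 345 × 2016 = 626.0 kN.
Tension rupture (net): A_n = (252 − 2×29)×8 = 1552 mm² (U = 1.0, A_e = A_n). φR_n = 0.75 × 450 × 1552 = 523.8 kN.
Block shear: shear path 2×[35+2×91] = 2×217 mm, A_gv = 3472, A_nv = 2×(217 − 2.5×29)×8 = 2312 mm²; tension across gage: (63 − 1×29)×8 = 272 mm². R_n = min(0.6×450×2312, 0.6×345×3472) + 1.0×450×272 = min(624.24, 718.7) + 122.4 = 746.64 kN. φR_n = 0.75 × 746.64 = 560.0 kN.
Governing: min(1909.5, 761.4, 626.0, 523.8, 560.0) = 523.8 kN → net-section rupture.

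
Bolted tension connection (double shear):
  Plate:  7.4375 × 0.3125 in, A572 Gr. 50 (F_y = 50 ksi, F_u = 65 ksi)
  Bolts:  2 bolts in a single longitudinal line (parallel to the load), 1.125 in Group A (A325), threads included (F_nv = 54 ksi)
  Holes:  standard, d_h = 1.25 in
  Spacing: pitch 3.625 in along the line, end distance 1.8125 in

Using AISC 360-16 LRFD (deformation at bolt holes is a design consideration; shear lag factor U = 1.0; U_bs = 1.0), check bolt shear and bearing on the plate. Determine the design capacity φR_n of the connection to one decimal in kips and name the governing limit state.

Bolt shear: A_b = π(1.125)²/4 = 0.99402 in². φR_n = 0.75 × 54 × 0.99402 × 2 × 2 = 161.0 kips.
Bearing (0.3125 in plate, F_u = 65 ksi): end bolts L_c = 1.8125 − 1.25/2 = 1.1875, R_n = min(1.2×1.1875×0.3125×65, 2.4×1.125×0.3125×65) = 28.945 kips/bolt; interior L_c = 3.625 − 1.25 = 2.375, R_n = 54.844 kips/bolt. φR_n = 0.75 × (1×28.945 + 1×54.844) = 62.8 kips.
Governing: min(161.0, 62.8) = 62.8 kips → bearing.

62.8 kips (bearing governs)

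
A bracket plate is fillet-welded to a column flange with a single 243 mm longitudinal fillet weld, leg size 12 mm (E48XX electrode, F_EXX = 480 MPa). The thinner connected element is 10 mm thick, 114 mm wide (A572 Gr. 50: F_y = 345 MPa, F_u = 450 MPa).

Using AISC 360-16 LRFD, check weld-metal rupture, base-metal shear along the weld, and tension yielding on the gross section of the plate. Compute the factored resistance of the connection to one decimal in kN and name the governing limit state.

Weld metal: throat = 0.707×12 = 8.484 mm, L = 243 mm. φR_n = 0.75 × 0.6 × 480 × 8.484 × 243 = 445.3 kN.
Base metal shear (10 mm plate): yield φR_n = 1.0×0.6×345×10×243 = 503.0 kN; rupture φR_n = 0.75×0.6×450×10×243 = 492.1 kN; take 492.1 kN (rupture).
Tension yield (gross): A_g = 114×10 = 1140 mm². φR_n = 0.90 × 345 × 1140 = 354.0 kN.
Governing: min(445.3, 492.1, 354.0) = 354.0 kN → gross-section yield.

354.0 kN (gross-section yield governs)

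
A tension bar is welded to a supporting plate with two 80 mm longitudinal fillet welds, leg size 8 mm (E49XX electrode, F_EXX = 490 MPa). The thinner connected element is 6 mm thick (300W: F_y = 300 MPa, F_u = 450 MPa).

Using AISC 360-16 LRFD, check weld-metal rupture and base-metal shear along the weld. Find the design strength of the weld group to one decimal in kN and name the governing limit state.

Weld metal: throat = 0.707×8 = 5.656 mm, L = 2×80 = 160 mm. φR_n = 0.75 × 0.6 × 490 × 5.656 × 160 = 199.5 kN.
Base metal shear (6 mm plate): yield φR_n = 1.0×0.6×300×6×160 = 172.8 kN; rupture φR_n = 0.75×0.6×450×6×160 = 194.4 kN; take 172.8 kN (yield).
Governing: min(199.5, 172.8) = 172.8 kN → base-metal shear.

172.8 kN (base-metal shear governs)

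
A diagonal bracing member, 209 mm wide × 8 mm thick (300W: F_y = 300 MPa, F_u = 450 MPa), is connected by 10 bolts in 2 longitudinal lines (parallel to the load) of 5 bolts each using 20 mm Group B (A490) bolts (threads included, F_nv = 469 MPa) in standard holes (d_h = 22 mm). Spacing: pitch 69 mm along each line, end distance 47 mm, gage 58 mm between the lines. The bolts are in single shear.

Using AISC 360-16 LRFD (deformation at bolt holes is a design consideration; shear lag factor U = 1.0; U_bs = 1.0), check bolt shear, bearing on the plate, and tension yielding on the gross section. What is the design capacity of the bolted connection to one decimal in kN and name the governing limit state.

Bolt shear: A_b = π(20)²/4 = 314.16 mm². φR_n = 0.75 × 469 × 314.16 × 10 × 1 = 1105.1 kN.
Bearing (8 mm plate, F_u = 450 MPa): end bolts L_c = 47 − 22/2 = 36, R_n = min(1.2×36×8×450, 2.4×20×8×450) = 155.52 kN/bolt; interior L_c = 69 − 22 = 47, R_n = 172.8 kN/bolt. φR_n = 0.75 × (2×155.52 + 8×172.8) = 1270.1 kN.
Tension yield (gross): A_g = 209×8 = 1672 mm². φR_n = 0.90 × 300 × 1672 = 451.4 kN.
Governing: min(1105.1, 1270.1, 451.4) = 451.4 kN → gross-section yield.

451.4 kN (gross-section yield governs)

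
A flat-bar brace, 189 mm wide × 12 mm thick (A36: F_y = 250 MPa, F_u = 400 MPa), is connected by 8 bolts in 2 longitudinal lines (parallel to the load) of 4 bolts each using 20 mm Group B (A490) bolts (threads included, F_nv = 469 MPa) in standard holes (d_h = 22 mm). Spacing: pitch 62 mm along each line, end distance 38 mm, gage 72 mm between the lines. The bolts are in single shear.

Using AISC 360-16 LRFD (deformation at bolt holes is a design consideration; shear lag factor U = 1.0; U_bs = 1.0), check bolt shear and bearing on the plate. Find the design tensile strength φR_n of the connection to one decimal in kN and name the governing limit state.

Bolt shear: A_b = π(20)²/4 = 314.16 mm². φR_n = 0.75 × 469 × 314.16 × 8 × 1 = 884.0 kN.
Bearing (12 mm plate, F_u = 400 MPa): end bolts L_c = 38 − 22/2 = 27, R_n = min(1.2×27×12×400, 2.4×20×12×400) = 155.52 kN/bolt; interior L_c = 62 − 22 = 40, R_n = 230.4 kN/bolt. φR_n = 0.75 × (2×155.52 + 6×230.4) = 1270.1 kN.
Governing: min(884.0, 1270.1) = 884.0 kN → bolt shear.

884.0 kN (bolt shear governs)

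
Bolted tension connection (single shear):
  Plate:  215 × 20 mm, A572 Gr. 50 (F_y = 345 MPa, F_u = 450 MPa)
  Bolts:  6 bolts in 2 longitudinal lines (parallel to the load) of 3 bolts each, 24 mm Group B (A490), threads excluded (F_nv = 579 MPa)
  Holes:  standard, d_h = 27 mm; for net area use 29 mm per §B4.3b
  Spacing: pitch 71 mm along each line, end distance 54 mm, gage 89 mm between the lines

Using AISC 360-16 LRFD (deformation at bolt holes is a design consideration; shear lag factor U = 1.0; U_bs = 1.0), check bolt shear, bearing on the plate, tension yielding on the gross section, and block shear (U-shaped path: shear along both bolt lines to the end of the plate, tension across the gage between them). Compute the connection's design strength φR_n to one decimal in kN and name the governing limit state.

Bolt shear: A_b = π(24)²/4 = 452.39 mm². φR_n = 0.75 × 579 × 452.39 × 6 × 1 = 1178.7 kN.
Bearing (20 mm plate, F_u = 450 MPa): end bolts L_c = 54 − 27/2 = 40.5, R_n = min(1.2×40.5×20×450, 2.4×24×20×450) = 437.4 kN/bolt; interior L_c = 71 − 27 = 44, R_n = 475.2 kN/bolt. φR_n = 0.75 × (2×437.4 + 4×475.2) = 2081.7 kN.
Tension yield (gross): A_g = 215×20 = 4300 mm². φR_n = 0.90 × 345 × 4300 = 1335.2 kN.
Block shear: shear path 2×[54+2×71] = 2×196 mm, A_gv = 7840, A_nv = 2×(196 − 2.5×29)×20 = 4940 mm²; tension across gage: (89 − 1×29)×20 = 1200 mm². R_n = min(0.6×450×4940, 0.6×345×7840) + 1.0×450×1200 = min(1333.8, 1622.9) + 540 = 1873.8 kN. φR_n = 0.75 × 1873.8 = 1405.4 kN.
Governing: min(1178.7, 2081.7, 1335.2, 1405.4) = 1178.7 kN → bolt shear.

1178.7 kN (bolt shear governs)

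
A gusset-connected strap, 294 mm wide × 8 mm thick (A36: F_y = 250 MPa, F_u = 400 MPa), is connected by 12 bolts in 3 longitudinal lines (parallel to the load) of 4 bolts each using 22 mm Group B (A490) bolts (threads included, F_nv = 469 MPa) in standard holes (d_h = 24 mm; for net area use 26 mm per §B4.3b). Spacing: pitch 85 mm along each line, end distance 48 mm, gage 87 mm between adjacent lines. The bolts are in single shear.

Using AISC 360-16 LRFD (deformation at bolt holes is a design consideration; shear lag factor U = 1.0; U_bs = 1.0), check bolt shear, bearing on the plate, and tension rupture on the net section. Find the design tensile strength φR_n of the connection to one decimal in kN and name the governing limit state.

518.4 kN (net-section rupture governs)

Bolt shear: A_b = π(22)²/4 = 380.13 mm². φR_n = 0.75 × 469 × 380.13 × 12 × 1 = 1604.5 kN.
Bearing (8 mm plate, F_u = 400 MPa): end bolts L_c = 48 − 24/2 = 36, R_n = min(1.2×36×8×400, 2.4×22×8×400) = 138.24 kN/bolt; interior L_c = 85 − 24 = 61, R_n = 168.96 kN/bolt. φR_n = 0.75 × (3×138.24 + 9×168.96) = 1451.5 kN.
Tension rupture (net): A_n = (294 − 3×26)×8 = 1728 mm² (U = 1.0, A_e = A_n). φR_n = 0.75 × 400 × 1728 = 518.4 kN.
Governing: min(1604.5, 1451.5, 518.4) = 518.4 kN → net-section rupture.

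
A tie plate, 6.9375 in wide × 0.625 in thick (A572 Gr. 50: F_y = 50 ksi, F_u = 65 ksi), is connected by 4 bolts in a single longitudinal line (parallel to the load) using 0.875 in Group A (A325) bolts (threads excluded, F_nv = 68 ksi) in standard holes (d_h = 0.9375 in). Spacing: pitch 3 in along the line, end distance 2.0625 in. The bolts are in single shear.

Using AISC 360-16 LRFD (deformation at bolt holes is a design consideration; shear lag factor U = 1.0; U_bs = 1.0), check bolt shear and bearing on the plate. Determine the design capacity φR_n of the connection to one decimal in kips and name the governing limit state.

Bolt shear: A_b = π(0.875)²/4 = 0.60132 in². φR_n = 0.75 × 68 × 0.60132 × 4 × 1 = 122.7 kips.
Bearing (0.625 in plate, F_u = 65 ksi): end bolts L_c = 2.0625 − 0.9375/2 = 1.59375, R_n = min(1.2×1.59375×0.625×65, 2.4×0.875×0.625×65) = 77.695 kips/bolt; interior L_c = 3 − 0.9375 = 2.0625, R_n = 85.313 kips/bolt. φR_n = 0.75 × (1×77.695 + 3×85.313) = 250.2 kips.
Governing: min(122.7, 250.2) = 122.7 kips → bolt shear.

122.7 kips (bolt shear governs)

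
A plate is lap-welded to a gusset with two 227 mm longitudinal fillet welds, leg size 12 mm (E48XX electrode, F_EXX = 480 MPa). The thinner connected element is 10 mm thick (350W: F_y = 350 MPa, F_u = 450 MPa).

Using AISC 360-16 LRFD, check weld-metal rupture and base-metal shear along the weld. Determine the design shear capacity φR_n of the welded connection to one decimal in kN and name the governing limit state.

Weld metal: throat = 0.707×12 = 8.484 mm, L = 2×227 = 454 mm. φR_n = 0.75 × 0.6 × 480 × 8.484 × 454 = 832.0 kN.
Base metal shear (10 mm plate): yield φR_n = 1.0×0.6×350×10×454 = 953.4 kN; rupture φR_n = 0.75×0.6×450×10×454 = 919.4 kN; take 919.4 kN (rupture).
Governing: min(832.0, 919.4) = 832.0 kN → weld metal.

832.0 kN (weld metal governs)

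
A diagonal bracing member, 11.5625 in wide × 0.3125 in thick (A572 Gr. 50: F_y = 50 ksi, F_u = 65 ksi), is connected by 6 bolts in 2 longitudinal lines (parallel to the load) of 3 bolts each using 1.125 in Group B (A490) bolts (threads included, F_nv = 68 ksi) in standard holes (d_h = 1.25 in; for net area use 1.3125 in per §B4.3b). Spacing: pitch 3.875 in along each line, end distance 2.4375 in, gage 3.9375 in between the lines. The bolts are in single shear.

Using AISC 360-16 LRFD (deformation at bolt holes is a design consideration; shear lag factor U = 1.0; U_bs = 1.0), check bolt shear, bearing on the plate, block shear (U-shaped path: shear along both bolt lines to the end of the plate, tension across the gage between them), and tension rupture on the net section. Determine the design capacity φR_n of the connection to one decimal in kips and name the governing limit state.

136.2 kips (net-section rupture governs)

Bolt shear: A_b = π(1.125)²/4 = 0.99402 in². φR_n = 0.75 × 68 × 0.99402 × 6 × 1 = 304.2 kips.
Bearing (0.3125 in plate, F_u = 65 ksi): end bolts L_c = 2.4375 − 1.25/2 = 1.8125, R_n = min(1.2×1.8125×0.3125×65, 2.4×1.125×0.3125×65) = 44.18 kips/bolt; interior L_c = 3.875 − 1.25 = 2.625, R_n = 54.844 kips/bolt. φR_n = 0.75 × (2×44.18 + 4×54.844) = 230.8 kips.
Block shear: shear path 2×[2.4375+2×3.875] = 2×10.1875 in, A_gv = 6.3672, A_nv = 2×(10.1875 − 2.5×1.3125)×0.3125 = 4.3164 in²; tension across gage: (3.9375 − 1×1.3125)×0.3125 = 0.82031 in². R_n = min(0.6×65×4.3164, 0.6×50×6.3672) + 1.0×65×0.82031 = min(168.34, 191.02) + 53.32 = 221.66 kips. φR_n = 0.75 × 221.66 = 166.2 kips.
Tension rupture (net): A_n = (11.5625 − 2×1.3125)×0.3125 = 2.793 in² (U = 1.0, A_e = A_n). φR_n = 0.75 × 65 × 2.793 = 136.2 kips.
Governing: min(304.2, 230.8, 166.2, 136.2) = 136.2 kips → net-section rupture.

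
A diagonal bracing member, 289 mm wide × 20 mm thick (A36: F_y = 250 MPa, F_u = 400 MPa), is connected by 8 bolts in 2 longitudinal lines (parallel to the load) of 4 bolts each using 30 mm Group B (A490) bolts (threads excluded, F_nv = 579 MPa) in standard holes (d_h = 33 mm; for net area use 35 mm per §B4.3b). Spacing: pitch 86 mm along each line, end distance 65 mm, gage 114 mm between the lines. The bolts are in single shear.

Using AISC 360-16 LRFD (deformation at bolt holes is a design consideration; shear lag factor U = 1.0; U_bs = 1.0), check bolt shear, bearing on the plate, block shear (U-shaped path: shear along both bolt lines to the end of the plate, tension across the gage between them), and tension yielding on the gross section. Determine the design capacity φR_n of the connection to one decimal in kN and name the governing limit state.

1300.5 kN (gross-section yield governs)

Bolt shear: A_b = π(30)²/4 = 706.86 mm². φR_n = 0.75 × 579 × 706.86 × 8 × 1 = 2455.6 kN.
Bearing (20 mm plate, F_u = 400 MPa): end bolts L_c = 65 − 33/2 = 48.5, R_n = min(1.2×48.5×20×400, 2.4×30×20×400) = 465.6 kN/bolt; interior L_c = 86 − 33 = 53, R_n = 508.8 kN/bolt. φR_n = 0.75 × (2×465.6 + 6×508.8) = 2988.0 kN.
Block shear: shear path 2×[65+3×86] = 2×323 mm, A_gv = 12920, A_nv = 2×(323 − 3.5×35)×20 = 8020 mm²; tension across gage: (114 − 1×35)×20 = 1580 mm². R_n = min(0.6×400×8020, 0.6×250×12920) + 1.0×400×1580 = min(1924.8, 1938) + 632 = 2556.8 kN. φR_n = 0.75 × 2556.8 = 1917.6 kN.
Tension yield (gross): A_g = 289×20 = 5780 mm². φR_n = 0.90 × 250 × 5780 = 1300.5 kN.
Governing: min(2455.6, 2988.0, 1917.6, 1300.5) = 1300.5 kN → gross-section yield.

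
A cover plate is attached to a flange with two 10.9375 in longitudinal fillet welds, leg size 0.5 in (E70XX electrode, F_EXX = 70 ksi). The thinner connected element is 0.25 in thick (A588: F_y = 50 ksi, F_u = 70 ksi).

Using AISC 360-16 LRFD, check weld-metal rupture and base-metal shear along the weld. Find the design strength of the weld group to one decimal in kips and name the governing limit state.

Weld metal: throat = 0.707×0.5 = 0.3535 in, L = 2×10.9375 = 21.875 in. φR_n = 0.75 × 0.6 × 70 × 0.3535 × 21.875 = 243.6 kips.
Base metal shear (0.25 in plate): yield φR_n = 1.0×0.6×50×0.25×21.875 = 164.1 kips; rupture φR_n = 0.75×0.6×70×0.25×21.875 = 172.3 kips; take 164.1 kips (yield).
Governing: min(243.6, 164.1) = 164.1 kips → base-metal shear.

164.1 kips (base-metal shear governs)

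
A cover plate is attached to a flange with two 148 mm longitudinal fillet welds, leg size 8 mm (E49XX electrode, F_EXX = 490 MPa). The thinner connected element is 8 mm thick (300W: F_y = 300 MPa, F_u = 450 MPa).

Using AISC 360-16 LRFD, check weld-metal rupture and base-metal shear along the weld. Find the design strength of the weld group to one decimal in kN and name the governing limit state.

Weld metal: throat = 0.707×8 = 5.656 mm, L = 2×148 = 296 mm. φR_n = 0.75 × 0.6 × 490 × 5.656 × 296 = 369.2 kN.
Base metal shear (8 mm plate): yield φR_n = 1.0×0.6×300×8×296 = 426.2 kN; rupture φR_n = 0.75×0.6×450×8×296 = 479.5 kN; take 426.2 kN (yield).
Governing: min(369.2, 426.2) = 369.2 kN → weld metal.

369.2 kN (weld metal governs)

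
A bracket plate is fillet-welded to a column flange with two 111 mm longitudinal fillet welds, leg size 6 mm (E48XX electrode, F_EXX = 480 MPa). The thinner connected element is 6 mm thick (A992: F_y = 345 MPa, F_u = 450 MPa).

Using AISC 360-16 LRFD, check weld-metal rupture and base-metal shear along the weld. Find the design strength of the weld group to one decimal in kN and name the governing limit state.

Weld metal: throat = 0.707×6 = 4.242 mm, L = 2×111 = 222 mm. φR_n = 0.75 × 0.6 × 480 × 4.242 × 222 = 203.4 kN.
Base metal shear (6 mm plate): yield φR_n = 1.0×0.6×345×6×222 = 275.7 kN; rupture φR_n = 0.75×0.6×450×6×222 = 269.7 kN; take 269.7 kN (rupture).
Governing: min(203.4, 269.7) = 203.4 kN → weld metal.

203.4 kN (weld metal governs)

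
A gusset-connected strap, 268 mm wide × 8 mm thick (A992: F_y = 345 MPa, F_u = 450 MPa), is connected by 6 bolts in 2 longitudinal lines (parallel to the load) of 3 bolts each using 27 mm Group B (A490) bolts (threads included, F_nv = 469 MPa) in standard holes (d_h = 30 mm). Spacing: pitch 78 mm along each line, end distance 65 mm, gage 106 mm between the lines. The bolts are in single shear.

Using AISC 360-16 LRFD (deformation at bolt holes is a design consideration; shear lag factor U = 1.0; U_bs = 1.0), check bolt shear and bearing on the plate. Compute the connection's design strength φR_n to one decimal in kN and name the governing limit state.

946.1 kN (bearing governs)

Bolt shear: A_b = π(27)²/4 = 572.56 mm². φR_n = 0.75 × 469 × 572.56 × 6 × 1 = 1208.4 kN.
Bearing (8 mm plate, F_u = 450 MPa): end bolts L_c = 65 − 30/2 = 50, R_n = min(1.2×50×8×450, 2.4×27×8×450) = 216 kN/bolt; interior L_c = 78 − 30 = 48, R_n = 207.36 kN/bolt. φR_n = 0.75 × (2×216 + 4×207.36) = 946.1 kN.
Governing: min(1208.4, 946.1) = 946.1 kN → bearing.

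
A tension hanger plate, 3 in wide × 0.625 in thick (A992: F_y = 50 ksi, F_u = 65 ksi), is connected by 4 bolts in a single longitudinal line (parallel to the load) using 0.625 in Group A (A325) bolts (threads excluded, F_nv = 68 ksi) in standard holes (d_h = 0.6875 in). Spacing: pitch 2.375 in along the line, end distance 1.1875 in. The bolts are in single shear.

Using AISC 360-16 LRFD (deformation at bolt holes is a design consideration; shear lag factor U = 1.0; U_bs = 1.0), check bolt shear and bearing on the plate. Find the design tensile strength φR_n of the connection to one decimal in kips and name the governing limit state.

62.6 kips (bolt shear governs)

Bolt shear: A_b = π(0.625)²/4 = 0.3068 in². φR_n = 0.75 × 68 × 0.3068 × 4 × 1 = 62.6 kips.
Bearing (0.625 in plate, F_u = 65 ksi): end bolts L_c = 1.1875 − 0.6875/2 = 0.84375, R_n = min(1.2×0.84375×0.625×65, 2.4×0.625×0.625×65) = 41.133 kips/bolt; interior L_c = 2.375 − 0.6875 = 1.6875, R_n = 60.938 kips/bolt. φR_n = 0.75 × (1×41.133 + 3×60.938) = 168.0 kips.
Governing: min(62.6, 168.0) = 62.6 kips → bolt shear.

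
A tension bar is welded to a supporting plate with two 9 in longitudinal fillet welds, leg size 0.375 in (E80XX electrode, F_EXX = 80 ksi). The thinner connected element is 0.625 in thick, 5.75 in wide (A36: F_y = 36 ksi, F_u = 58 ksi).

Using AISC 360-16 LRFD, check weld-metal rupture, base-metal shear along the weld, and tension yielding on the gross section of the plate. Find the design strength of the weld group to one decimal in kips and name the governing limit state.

116.4 kips (gross-section yield governs)

Weld metal: throat = 0.707×0.375 = 0.26513 in, L = 2×9 = 18 in. φR_n = 0.75 × 0.6 × 80 × 0.26513 × 18 = 171.8 kips.
Base metal shear (0.625 in plate): yield φR_n = 1.0×0.6×36×0.625×18 = 243.0 kips; rupture φR_n = 0.75×0.6×58×0.625×18 = 293.6 kips; take 243.0 kips (yield).
Tension yield (gross): A_g = 5.75×0.625 = 3.5938 in². φR_n = 0.90 × 36 × 3.5938 = 116.4 kips.
Governing: min(171.8, 243.0, 116.4) = 116.4 kips → gross-section yield.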